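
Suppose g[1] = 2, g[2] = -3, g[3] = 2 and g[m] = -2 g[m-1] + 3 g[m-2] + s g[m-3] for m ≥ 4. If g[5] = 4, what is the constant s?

g[4] = -13 + 2s
g[5] = 32 - 7s
So 32 - 7s = 4, giving s = 4.

4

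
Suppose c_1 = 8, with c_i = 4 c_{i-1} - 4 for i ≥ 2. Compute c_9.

c_2 = 4·8 - 4 = 28
c_3 = 4·28 - 4 = 108
c_4 = 4·108 - 4 = 428
c_5 = 4·428 - 4 = 1708
c_6 = 4·1708 - 4 = 6828
c_7 = 4·6828 - 4 = 27308
c_8 = 4·27308 - 4 = 109228
c_9 = 4·109228 - 4 = 436908

436908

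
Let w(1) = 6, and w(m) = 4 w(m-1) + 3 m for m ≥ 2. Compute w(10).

2184522

w(2) = 4(6) + 6 = 30
w(3) = 4(30) + 9 = 129
w(4) = 4(129) + 12 = 528
w(5) = 4(528) + 15 = 2127
w(6) = 4(2127) + 18 = 8526
w(7) = 4(8526) + 21 = 34125
w(8) = 4(34125) + 24 = 136524
w(9) = 4(136524) + 27 = 546123
w(10) = 4(546123) + 30 = 2184522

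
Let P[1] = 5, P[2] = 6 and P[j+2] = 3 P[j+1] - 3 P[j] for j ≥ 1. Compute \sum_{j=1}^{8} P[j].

-409

P[3] = 3·6 - 3·5 = 3
P[4] = 3·3 - 3·6 = -9
P[5] = 3·(-9) - 3·3 = -36
P[6] = 3·(-36) - 3·(-9) = -81
P[7] = 3·(-81) - 3·(-36) = -135
P[8] = 3·(-135) - 3·(-81) = -162
Sum = 5 + 6 + 3 + (-9) + (-36) + (-81) + (-135) + (-162) = -409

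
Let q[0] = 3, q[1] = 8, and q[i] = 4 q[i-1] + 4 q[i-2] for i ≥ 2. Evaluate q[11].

61640704

q[2] = 4·8 + 4·3 = 44
q[3] = 4·44 + 4·8 = 208
q[4] = 4·208 + 4·44 = 1008
q[5] = 4·1008 + 4·208 = 4864
q[6] = 4·4864 + 4·1008 = 23488
q[7] = 4·23488 + 4·4864 = 113408
q[8] = 4·113408 + 4·23488 = 547584
q[9] = 4·547584 + 4·113408 = 2643968
q[10] = 4·2643968 + 4·547584 = 12766208
q[11] = 4·12766208 + 4·2643968 = 61640704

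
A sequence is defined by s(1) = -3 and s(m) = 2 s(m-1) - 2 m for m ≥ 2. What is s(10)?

-4584

s(2) = 2(-3) - 4 = -10
s(3) = 2(-10) - 6 = -26
s(4) = 2(-26) - 8 = -60
s(5) = 2(-60) - 10 = -130
s(6) = 2(-130) - 12 = -272
s(7) = 2(-272) - 14 = -558
s(8) = 2(-558) - 16 = -1132
s(9) = 2(-1132) - 18 = -2282
s(10) = 2(-2282) - 20 = -4584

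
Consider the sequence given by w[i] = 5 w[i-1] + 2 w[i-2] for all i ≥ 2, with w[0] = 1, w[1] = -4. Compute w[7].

w[2] = 5·(-4) + 2·1 = -18
w[3] = 5·(-18) + 2·(-4) = -98
w[4] = 5·(-98) + 2·(-18) = -526
w[5] = 5·(-526) + 2·(-98) = -2826
w[6] = 5·(-2826) + 2·(-526) = -15182
w[7] = 5·(-15182) + 2·(-2826) = -81562

-81562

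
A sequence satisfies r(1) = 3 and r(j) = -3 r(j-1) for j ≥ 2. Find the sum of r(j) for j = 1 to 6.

r(2) = -3·3 = -9
r(3) = -3·(-9) = 27
r(4) = -3·27 = -81
r(5) = -3·(-81) = 243
r(6) = -3·243 = -729
Sum = 3 + (-9) + 27 + (-81) + 243 + (-729) = -546

-546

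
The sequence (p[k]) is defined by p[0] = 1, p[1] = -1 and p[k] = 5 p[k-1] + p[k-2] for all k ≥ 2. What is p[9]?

p[2] = 5·(-1) + 1 = -4
p[3] = 5·(-4) + (-1) = -21
p[4] = 5·(-21) + (-4) = -109
p[5] = 5·(-109) + (-21) = -566
p[6] = 5·(-566) + (-109) = -2939
p[7] = 5·(-2939) + (-566) = -15261
p[8] = 5·(-15261) + (-2939) = -79244
p[9] = 5·(-79244) + (-15261) = -411481

-411481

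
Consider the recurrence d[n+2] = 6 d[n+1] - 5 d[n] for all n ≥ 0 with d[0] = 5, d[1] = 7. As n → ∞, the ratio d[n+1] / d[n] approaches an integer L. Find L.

5

The characteristic equation is r^2 - 6r + 5 = 0, which factors as (r - 5)(r - 1) = 0.
So the roots are 5 and 1. Since |5| > |1| and the coefficient of 5^n is non-zero, the ratio tends to 5.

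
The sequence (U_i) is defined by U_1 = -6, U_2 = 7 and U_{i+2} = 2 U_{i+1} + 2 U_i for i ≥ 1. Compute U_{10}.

U_3 = 2*7 + 2*(-6) = 2
U_4 = 2*2 + 2*7 = 18
U_5 = 2*18 + 2*2 = 40
U_6 = 2*40 + 2*18 = 116
U_7 = 2*116 + 2*40 = 312
U_8 = 2*312 + 2*116 = 856
U_9 = 2*856 + 2*312 = 2336
U_{10} = 2*2336 + 2*856 = 6384

6384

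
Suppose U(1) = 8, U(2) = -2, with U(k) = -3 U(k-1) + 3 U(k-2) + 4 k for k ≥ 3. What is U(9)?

U(3) = -3·(-2) + 3·8 + 12 = 42
U(4) = -3·42 + 3·(-2) + 16 = -116
U(5) = -3·(-116) + 3·42 + 20 = 494
U(6) = -3·494 + 3·(-116) + 24 = -1806
U(7) = -3·(-1806) + 3·494 + 28 = 6928
U(8) = -3·6928 + 3·(-1806) + 32 = -26170
U(9) = -3·(-26170) + 3·6928 + 36 = 99330

99330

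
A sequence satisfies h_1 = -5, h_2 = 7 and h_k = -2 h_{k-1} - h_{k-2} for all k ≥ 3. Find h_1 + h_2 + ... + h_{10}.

h_3 = -2·7 - (-5) = -9
h_4 = -2·(-9) - 7 = 11
h_5 = -2·11 - (-9) = -13
h_6 = -2·(-13) - 11 = 15
h_7 = -2·15 - (-13) = -17
h_8 = -2·(-17) - 15 = 19
h_9 = -2·19 - (-17) = -21
h_{10} = -2·(-21) - 19 = 23
Sum = (-5) + 7 + (-9) + 11 + (-13) + 15 + (-17) + 19 + (-21) + 23 = 10

10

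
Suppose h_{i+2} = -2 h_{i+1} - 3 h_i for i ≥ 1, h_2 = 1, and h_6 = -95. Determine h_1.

7

Let h_1 = v.
h_3 = -2 - 3v
h_4 = 1 + 6v
h_5 = 4 - 3v
h_6 = -11 - 12v
So -11 - 12v = -95, giving v = 7.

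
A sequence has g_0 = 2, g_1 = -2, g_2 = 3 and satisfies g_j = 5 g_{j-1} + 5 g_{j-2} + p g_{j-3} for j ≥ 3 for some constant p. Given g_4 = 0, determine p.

g_3 = 5 + 2p
g_4 = 40 + 8p
So 40 + 8p = 0, giving p = -5.

-5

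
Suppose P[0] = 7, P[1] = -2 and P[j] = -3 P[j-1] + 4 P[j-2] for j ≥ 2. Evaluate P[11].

P[2] = -3*(-2) + 4*7 = 34
P[3] = -3*34 + 4*(-2) = -110
P[4] = -3*(-110) + 4*34 = 466
P[5] = -3*466 + 4*(-110) = -1838
P[6] = -3*(-1838) + 4*466 = 7378
P[7] = -3*7378 + 4*(-1838) = -29486
P[8] = -3*(-29486) + 4*7378 = 117970
P[9] = -3*117970 + 4*(-29486) = -471854
P[10] = -3*(-471854) + 4*117970 = 1887442
P[11] = -3*1887442 + 4*(-471854) = -7549742

-7549742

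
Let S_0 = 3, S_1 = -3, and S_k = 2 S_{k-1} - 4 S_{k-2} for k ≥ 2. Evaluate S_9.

S_2 = 2*(-3) - 4*3 = -18
S_3 = 2*(-18) - 4*(-3) = -24
S_4 = 2*(-24) - 4*(-18) = 24
S_5 = 2*24 - 4*(-24) = 144
S_6 = 2*144 - 4*24 = 192
S_7 = 2*192 - 4*144 = -192
S_8 = 2*(-192) - 4*192 = -1152
S_9 = 2*(-1152) - 4*(-192) = -1536

-1536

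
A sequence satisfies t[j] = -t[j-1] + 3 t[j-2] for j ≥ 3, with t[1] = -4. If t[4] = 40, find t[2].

Let t[2] = y.
t[3] = -12 - y
t[4] = 12 + 4y
So 12 + 4y = 40, giving y = 7.

7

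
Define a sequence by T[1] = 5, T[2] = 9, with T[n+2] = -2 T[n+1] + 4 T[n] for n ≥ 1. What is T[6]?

T[3] = -2(9) + 4(5) = 2
T[4] = -2(2) + 4(9) = 32
T[5] = -2(32) + 4(2) = -56
T[6] = -2(-56) + 4(32) = 240

240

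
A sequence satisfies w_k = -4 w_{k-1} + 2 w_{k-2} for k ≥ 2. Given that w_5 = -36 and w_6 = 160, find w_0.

-2

Rearranging, w_{k-2} = (w_k + 4 w_{k-1}) / 2.
w_4 = (160 + 4·(-36)) / 2 = 16/2 = 8
w_3 = (-36 + 4·8) / 2 = -4/2 = -2
w_2 = (8 + 4·(-2)) / 2 = 0/2 = 0
w_1 = (-2 + 4·0) / 2 = -2/2 = -1
w_0 = (0 + 4·(-1)) / 2 = -4/2 = -2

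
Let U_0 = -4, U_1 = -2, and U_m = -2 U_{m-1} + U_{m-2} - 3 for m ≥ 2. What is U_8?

-220

U_2 = -2(-2) + (-4) - 3 = -3
U_3 = -2(-3) + (-2) - 3 = 1
U_4 = -2(1) + (-3) - 3 = -8
U_5 = -2(-8) + 1 - 3 = 14
U_6 = -2(14) + (-8) - 3 = -39
U_7 = -2(-39) + 14 - 3 = 89
U_8 = -2(89) + (-39) - 3 = -220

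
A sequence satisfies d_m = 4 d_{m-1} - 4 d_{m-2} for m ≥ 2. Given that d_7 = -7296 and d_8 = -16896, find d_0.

Rearranging, d_{m-2} = (d_m - 4 d_{m-1}) / -4.
d_6 = (-16896 - 4·(-7296)) / -4 = 12288/-4 = -3072
d_5 = (-7296 - 4·(-3072)) / -4 = 4992/-4 = -1248
d_4 = (-3072 - 4·(-1248)) / -4 = 1920/-4 = -480
d_3 = (-1248 - 4·(-480)) / -4 = 672/-4 = -168
d_2 = (-480 - 4·(-168)) / -4 = 192/-4 = -48
d_1 = (-168 - 4·(-48)) / -4 = 24/-4 = -6
d_0 = (-48 - 4·(-6)) / -4 = -24/-4 = 6

6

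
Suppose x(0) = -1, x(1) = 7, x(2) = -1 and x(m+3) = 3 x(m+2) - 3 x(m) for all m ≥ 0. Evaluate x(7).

x(3) = 3*(-1) - 3*(-1) = 0
x(4) = 3*0 - 3*7 = -21
x(5) = 3*(-21) - 3*(-1) = -60
x(6) = 3*(-60) - 3*0 = -180
x(7) = 3*(-180) - 3*(-21) = -477

-477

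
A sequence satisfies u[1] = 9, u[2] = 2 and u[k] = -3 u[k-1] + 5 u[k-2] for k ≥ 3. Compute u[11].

2721444

u[3] = -3·2 + 5·9 = 39
u[4] = -3·39 + 5·2 = -107
u[5] = -3·(-107) + 5·39 = 516
u[6] = -3·516 + 5·(-107) = -2083
u[7] = -3·(-2083) + 5·516 = 8829
u[8] = -3·8829 + 5·(-2083) = -36902
u[9] = -3·(-36902) + 5·8829 = 154851
u[10] = -3·154851 + 5·(-36902) = -649063
u[11] = -3·(-649063) + 5·154851 = 2721444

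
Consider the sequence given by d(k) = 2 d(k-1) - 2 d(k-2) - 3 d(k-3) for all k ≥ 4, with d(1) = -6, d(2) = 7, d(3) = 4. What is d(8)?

-129

d(4) = 2·4 - 2·7 - 3·(-6) = 12
d(5) = 2·12 - 2·4 - 3·7 = -5
d(6) = 2·(-5) - 2·12 - 3·4 = -46
d(7) = 2·(-46) - 2·(-5) - 3·12 = -118
d(8) = 2·(-118) - 2·(-46) - 3·(-5) = -129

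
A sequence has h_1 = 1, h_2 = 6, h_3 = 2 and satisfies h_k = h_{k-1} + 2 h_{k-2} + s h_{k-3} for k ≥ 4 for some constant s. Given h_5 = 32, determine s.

h_4 = 14 + s
h_5 = 18 + 7s
So 18 + 7s = 32, giving s = 2.

2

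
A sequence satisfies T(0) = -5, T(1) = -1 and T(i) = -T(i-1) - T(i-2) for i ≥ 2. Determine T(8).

T(2) = -(-1) - (-5) = 6
T(3) = -6 - (-1) = -5
T(4) = -(-5) - 6 = -1
T(5) = -(-1) - (-5) = 6
T(6) = -6 - (-1) = -5
T(7) = -(-5) - 6 = -1
T(8) = -(-1) - (-5) = 6

6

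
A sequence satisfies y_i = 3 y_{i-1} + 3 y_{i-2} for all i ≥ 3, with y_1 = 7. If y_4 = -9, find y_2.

Let y_2 = z.
y_3 = 21 + 3z
y_4 = 63 + 12z
So 63 + 12z = -9, giving z = -6.

-6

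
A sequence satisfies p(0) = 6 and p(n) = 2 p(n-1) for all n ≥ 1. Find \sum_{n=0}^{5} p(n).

378

p(1) = 2(6) = 12
p(2) = 2(12) = 24
p(3) = 2(24) = 48
p(4) = 2(48) = 96
p(5) = 2(96) = 192
Sum = 6 + 12 + 24 + 48 + 96 + 192 = 378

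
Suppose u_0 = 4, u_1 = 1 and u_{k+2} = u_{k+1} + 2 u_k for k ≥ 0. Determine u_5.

51

u_2 = 1 + 2*4 = 9
u_3 = 9 + 2*1 = 11
u_4 = 11 + 2*9 = 29
u_5 = 29 + 2*11 = 51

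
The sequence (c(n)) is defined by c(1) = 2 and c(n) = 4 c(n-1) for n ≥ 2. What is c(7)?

8192

c(2) = 4(2) = 8
c(3) = 4(8) = 32
c(4) = 4(32) = 128
c(5) = 4(128) = 512
c(6) = 4(512) = 2048
c(7) = 4(2048) = 8192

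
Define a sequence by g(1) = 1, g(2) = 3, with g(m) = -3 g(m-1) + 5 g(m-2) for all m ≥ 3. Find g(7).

-1819

g(3) = -3(3) + 5(1) = -4
g(4) = -3(-4) + 5(3) = 27
g(5) = -3(27) + 5(-4) = -101
g(6) = -3(-101) + 5(27) = 438
g(7) = -3(438) + 5(-101) = -1819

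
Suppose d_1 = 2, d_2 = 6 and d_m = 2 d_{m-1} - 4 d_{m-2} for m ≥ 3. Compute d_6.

d_3 = 2*6 - 4*2 = 4
d_4 = 2*4 - 4*6 = -16
d_5 = 2*(-16) - 4*4 = -48
d_6 = 2*(-48) - 4*(-16) = -32

-32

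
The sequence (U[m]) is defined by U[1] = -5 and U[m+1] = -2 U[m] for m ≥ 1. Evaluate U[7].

U[2] = -2*(-5) = 10
U[3] = -2*10 = -20
U[4] = -2*(-20) = 40
U[5] = -2*40 = -80
U[6] = -2*(-80) = 160
U[7] = -2*160 = -320

-320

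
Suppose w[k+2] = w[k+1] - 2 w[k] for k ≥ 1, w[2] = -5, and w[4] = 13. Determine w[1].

Let w[1] = y.
w[3] = -5 - 2y
w[4] = 5 - 2y
So 5 - 2y = 13, giving y = -4.

-4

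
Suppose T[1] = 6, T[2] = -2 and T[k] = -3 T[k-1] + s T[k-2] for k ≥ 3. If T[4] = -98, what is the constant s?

T[3] = 6 + 6s
T[4] = -18 - 20s
So -18 - 20s = -98, giving s = 4.

4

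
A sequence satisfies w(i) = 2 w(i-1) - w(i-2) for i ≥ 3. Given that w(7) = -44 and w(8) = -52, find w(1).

Rearranging, w(i-2) = -(w(i) - 2 w(i-1)).
w(6) = -(-52 - 2(-44)) = -36
w(5) = -(-44 - 2(-36)) = -28
w(4) = -(-36 - 2(-28)) = -20
w(3) = -(-28 - 2(-20)) = -12
w(2) = -(-20 - 2(-12)) = -4
w(1) = -(-12 - 2(-4)) = 4

4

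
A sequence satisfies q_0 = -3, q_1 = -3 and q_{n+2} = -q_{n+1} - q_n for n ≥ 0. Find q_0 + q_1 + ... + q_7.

-6

q_2 = -(-3) - (-3) = 6
q_3 = -6 - (-3) = -3
q_4 = -(-3) - 6 = -3
q_5 = -(-3) - (-3) = 6
q_6 = -6 - (-3) = -3
q_7 = -(-3) - 6 = -3
Sum = (-3) + (-3) + 6 + (-3) + (-3) + 6 + (-3) + (-3) = -6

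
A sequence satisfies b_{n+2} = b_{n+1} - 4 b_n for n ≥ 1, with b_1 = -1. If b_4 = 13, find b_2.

Let b_2 = x.
b_3 = 4 + x
b_4 = 4 - 3x
So 4 - 3x = 13, giving x = -3.

-3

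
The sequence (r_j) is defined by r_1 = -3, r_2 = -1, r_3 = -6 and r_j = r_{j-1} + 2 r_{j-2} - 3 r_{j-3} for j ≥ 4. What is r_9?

r_4 = (-6) + 2·(-1) - 3·(-3) = 1
r_5 = 1 + 2·(-6) - 3·(-1) = -8
r_6 = (-8) + 2·1 - 3·(-6) = 12
r_7 = 12 + 2·(-8) - 3·1 = -7
r_8 = (-7) + 2·12 - 3·(-8) = 41
r_9 = 41 + 2·(-7) - 3·12 = -9

-9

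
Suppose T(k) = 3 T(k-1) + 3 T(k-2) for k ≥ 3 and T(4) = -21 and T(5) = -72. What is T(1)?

Rearranging, T(k-2) = (T(k) - 3 T(k-1)) / 3.
T(3) = (-72 - 3·(-21)) / 3 = -9/3 = -3
T(2) = (-21 - 3·(-3)) / 3 = -12/3 = -4
T(1) = (-3 - 3·(-4)) / 3 = 9/3 = 3

3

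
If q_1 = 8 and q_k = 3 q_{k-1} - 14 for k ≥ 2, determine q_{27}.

The fixed point is -14/(1 - 3) = 7, so q_k - 7 = 3(q_{k-1} - 7).
Hence q_k = 1·3^{k-1} + 7.
q_{27} = 1·3^{26} + 7 = 1·2541865828329 + 7 = 2541865828336.

2541865828336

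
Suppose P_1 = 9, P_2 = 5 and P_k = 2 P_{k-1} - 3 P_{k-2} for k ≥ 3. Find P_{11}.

-2081

P_3 = 2*5 - 3*9 = -17
P_4 = 2*(-17) - 3*5 = -49
P_5 = 2*(-49) - 3*(-17) = -47
P_6 = 2*(-47) - 3*(-49) = 53
P_7 = 2*53 - 3*(-47) = 247
P_8 = 2*247 - 3*53 = 335
P_9 = 2*335 - 3*247 = -71
P_{10} = 2*(-71) - 3*335 = -1147
P_{11} = 2*(-1147) - 3*(-71) = -2081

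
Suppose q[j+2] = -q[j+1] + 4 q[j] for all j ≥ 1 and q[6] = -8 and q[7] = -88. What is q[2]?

-4

Rearranging, q[j-2] = (q[j] + q[j-1]) / 4.
q[5] = (-88 + (-8)) / 4 = -96/4 = -24
q[4] = (-8 + (-24)) / 4 = -32/4 = -8
q[3] = (-24 + (-8)) / 4 = -32/4 = -8
q[2] = (-8 + (-8)) / 4 = -16/4 = -4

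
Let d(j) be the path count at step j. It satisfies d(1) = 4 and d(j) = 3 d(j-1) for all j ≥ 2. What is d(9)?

d(2) = 3·4 = 12
d(3) = 3·12 = 36
d(4) = 3·36 = 108
d(5) = 3·108 = 324
d(6) = 3·324 = 972
d(7) = 3·972 = 2916
d(8) = 3·2916 = 8748
d(9) = 3·8748 = 26244

26244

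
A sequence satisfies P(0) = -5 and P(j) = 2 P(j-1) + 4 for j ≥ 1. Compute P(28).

-268435460

The fixed point is 4/(1 - 2) = -4, so P(j) + 4 = 2(P(j-1) + 4).
Hence P(j) = -1·2^j - 4.
P(28) = -1·2^{28} - 4 = -1·268435456 - 4 = -268435460.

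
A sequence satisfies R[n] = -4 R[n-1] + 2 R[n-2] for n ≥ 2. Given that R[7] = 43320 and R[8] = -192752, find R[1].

Rearranging, R[n-2] = (R[n] + 4 R[n-1]) / 2.
R[6] = (-192752 + 4(43320)) / 2 = -19472/2 = -9736
R[5] = (43320 + 4(-9736)) / 2 = 4376/2 = 2188
R[4] = (-9736 + 4(2188)) / 2 = -984/2 = -492
R[3] = (2188 + 4(-492)) / 2 = 220/2 = 110
R[2] = (-492 + 4(110)) / 2 = -52/2 = -26
R[1] = (110 + 4(-26)) / 2 = 6/2 = 3

3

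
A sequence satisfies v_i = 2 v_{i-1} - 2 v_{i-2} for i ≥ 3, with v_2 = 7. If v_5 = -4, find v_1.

1

Let v_1 = x.
v_3 = 14 - 2x
v_4 = 14 - 4x
v_5 = -4x
So -4x = -4, giving x = 1.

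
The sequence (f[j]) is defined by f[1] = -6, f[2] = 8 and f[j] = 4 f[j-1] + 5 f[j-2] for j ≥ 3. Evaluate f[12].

f[3] = 4*8 + 5*(-6) = 2
f[4] = 4*2 + 5*8 = 48
f[5] = 4*48 + 5*2 = 202
f[6] = 4*202 + 5*48 = 1048
f[7] = 4*1048 + 5*202 = 5202
f[8] = 4*5202 + 5*1048 = 26048
f[9] = 4*26048 + 5*5202 = 130202
f[10] = 4*130202 + 5*26048 = 651048
f[11] = 4*651048 + 5*130202 = 3255202
f[12] = 4*3255202 + 5*651048 = 16276048

16276048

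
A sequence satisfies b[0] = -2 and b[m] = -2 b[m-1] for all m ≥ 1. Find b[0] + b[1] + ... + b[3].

b[1] = -2·(-2) = 4
b[2] = -2·4 = -8
b[3] = -2·(-8) = 16
Sum = (-2) + 4 + (-8) + 16 = 10

10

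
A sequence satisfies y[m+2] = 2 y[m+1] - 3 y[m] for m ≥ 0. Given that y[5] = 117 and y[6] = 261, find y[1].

-3

Rearranging, y[m-2] = (y[m] - 2 y[m-1]) / -3.
y[4] = (261 - 2·117) / -3 = 27/-3 = -9
y[3] = (117 - 2·(-9)) / -3 = 135/-3 = -45
y[2] = (-9 - 2·(-45)) / -3 = 81/-3 = -27
y[1] = (-45 - 2·(-27)) / -3 = 9/-3 = -3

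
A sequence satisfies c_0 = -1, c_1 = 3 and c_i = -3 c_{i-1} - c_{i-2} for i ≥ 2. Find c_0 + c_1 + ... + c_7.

c_2 = -3·3 - (-1) = -8
c_3 = -3·(-8) - 3 = 21
c_4 = -3·21 - (-8) = -55
c_5 = -3·(-55) - 21 = 144
c_6 = -3·144 - (-55) = -377
c_7 = -3·(-377) - 144 = 987
Sum = (-1) + 3 + (-8) + 21 + (-55) + 144 + (-377) + 987 = 714

714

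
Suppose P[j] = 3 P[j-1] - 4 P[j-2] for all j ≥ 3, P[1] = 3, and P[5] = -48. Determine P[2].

4

Let P[2] = y.
P[3] = -12 + 3y
P[4] = -36 + 5y
P[5] = -60 + 3y
So -60 + 3y = -48, giving y = 4.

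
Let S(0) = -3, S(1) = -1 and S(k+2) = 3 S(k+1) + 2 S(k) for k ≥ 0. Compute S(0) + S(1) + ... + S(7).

-6582

S(2) = 3·(-1) + 2·(-3) = -9
S(3) = 3·(-9) + 2·(-1) = -29
S(4) = 3·(-29) + 2·(-9) = -105
S(5) = 3·(-105) + 2·(-29) = -373
S(6) = 3·(-373) + 2·(-105) = -1329
S(7) = 3·(-1329) + 2·(-373) = -4733
Sum = (-3) + (-1) + (-9) + (-29) + (-105) + (-373) + (-1329) + (-4733) = -6582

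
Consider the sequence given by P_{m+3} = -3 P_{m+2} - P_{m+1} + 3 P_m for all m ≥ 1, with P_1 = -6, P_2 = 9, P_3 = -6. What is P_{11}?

P_4 = -3(-6) - 9 + 3(-6) = -9
P_5 = -3(-9) - (-6) + 3(9) = 60
P_6 = -3(60) - (-9) + 3(-6) = -189
P_7 = -3(-189) - 60 + 3(-9) = 480
P_8 = -3(480) - (-189) + 3(60) = -1071
P_9 = -3(-1071) - 480 + 3(-189) = 2166
P_{10} = -3(2166) - (-1071) + 3(480) = -3987
P_{11} = -3(-3987) - 2166 + 3(-1071) = 6582

6582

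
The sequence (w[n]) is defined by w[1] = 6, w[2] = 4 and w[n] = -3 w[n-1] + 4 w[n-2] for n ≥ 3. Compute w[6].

-404

w[3] = -3·4 + 4·6 = 12
w[4] = -3·12 + 4·4 = -20
w[5] = -3·(-20) + 4·12 = 108
w[6] = -3·108 + 4·(-20) = -404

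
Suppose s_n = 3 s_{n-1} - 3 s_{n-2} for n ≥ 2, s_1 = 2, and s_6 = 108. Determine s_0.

Let s_0 = w.
s_2 = 6 - 3w
s_3 = 12 - 9w
s_4 = 18 - 18w
s_5 = 18 - 27w
s_6 = -27w
So -27w = 108, giving w = -4.

-4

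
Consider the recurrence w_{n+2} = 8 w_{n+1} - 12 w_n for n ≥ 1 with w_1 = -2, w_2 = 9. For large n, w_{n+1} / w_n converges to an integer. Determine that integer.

6

The characteristic equation is r^2 - 8r + 12 = 0, which factors as (r - 6)(r - 2) = 0.
So the roots are 6 and 2. Since |6| > |2| and the coefficient of 6^n is non-zero, the ratio tends to 6.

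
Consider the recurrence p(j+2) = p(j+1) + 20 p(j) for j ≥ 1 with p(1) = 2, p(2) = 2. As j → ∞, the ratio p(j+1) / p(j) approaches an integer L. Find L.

The characteristic equation is r^2 - r - 20 = 0, which factors as (r - 5)(r + 4) = 0.
So the roots are 5 and -4. Since |5| > |-4| and the coefficient of 5^j is non-zero, the ratio tends to 5.

5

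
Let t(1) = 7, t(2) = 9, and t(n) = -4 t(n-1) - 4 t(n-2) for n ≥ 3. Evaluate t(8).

t(3) = -4*9 - 4*7 = -64
t(4) = -4*(-64) - 4*9 = 220
t(5) = -4*220 - 4*(-64) = -624
t(6) = -4*(-624) - 4*220 = 1616
t(7) = -4*1616 - 4*(-624) = -3968
t(8) = -4*(-3968) - 4*1616 = 9408

9408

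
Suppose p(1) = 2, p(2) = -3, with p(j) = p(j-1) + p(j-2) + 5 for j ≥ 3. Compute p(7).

46

p(3) = (-3) + 2 + 5 = 4
p(4) = 4 + (-3) + 5 = 6
p(5) = 6 + 4 + 5 = 15
p(6) = 15 + 6 + 5 = 26
p(7) = 26 + 15 + 5 = 46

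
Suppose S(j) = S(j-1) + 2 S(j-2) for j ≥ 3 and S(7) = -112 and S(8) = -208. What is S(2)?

2

Rearranging, S(j-2) = (S(j) - S(j-1)) / 2.
S(6) = (-208 - (-112)) / 2 = -96/2 = -48
S(5) = (-112 - (-48)) / 2 = -64/2 = -32
S(4) = (-48 - (-32)) / 2 = -16/2 = -8
S(3) = (-32 - (-8)) / 2 = -24/2 = -12
S(2) = (-8 - (-12)) / 2 = 4/2 = 2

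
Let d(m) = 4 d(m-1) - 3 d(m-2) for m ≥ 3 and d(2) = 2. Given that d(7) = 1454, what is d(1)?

Let d(1) = y.
d(3) = 8 - 3y
d(4) = 26 - 12y
d(5) = 80 - 39y
d(6) = 242 - 120y
d(7) = 728 - 363y
So 728 - 363y = 1454, giving y = -2.

-2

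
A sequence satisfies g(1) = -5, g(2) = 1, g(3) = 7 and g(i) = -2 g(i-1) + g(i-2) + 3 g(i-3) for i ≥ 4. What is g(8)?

g(4) = -2(7) + 1 + 3(-5) = -28
g(5) = -2(-28) + 7 + 3(1) = 66
g(6) = -2(66) + (-28) + 3(7) = -139
g(7) = -2(-139) + 66 + 3(-28) = 260
g(8) = -2(260) + (-139) + 3(66) = -461

-461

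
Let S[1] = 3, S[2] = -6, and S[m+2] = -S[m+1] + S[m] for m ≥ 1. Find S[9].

165

S[3] = -(-6) + 3 = 9
S[4] = -9 + (-6) = -15
S[5] = -(-15) + 9 = 24
S[6] = -24 + (-15) = -39
S[7] = -(-39) + 24 = 63
S[8] = -63 + (-39) = -102
S[9] = -(-102) + 63 = 165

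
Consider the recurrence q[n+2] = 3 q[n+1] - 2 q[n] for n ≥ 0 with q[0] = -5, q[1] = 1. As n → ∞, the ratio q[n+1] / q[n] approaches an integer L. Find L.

2

The characteristic equation is r^2 - 3r + 2 = 0, which factors as (r - 2)(r - 1) = 0.
So the roots are 2 and 1. Since |2| > |1| and the coefficient of 2^n is non-zero, the ratio tends to 2.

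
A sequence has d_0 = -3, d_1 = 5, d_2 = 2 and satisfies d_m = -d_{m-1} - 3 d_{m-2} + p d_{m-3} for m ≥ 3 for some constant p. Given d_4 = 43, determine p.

4

d_3 = -17 - 3p
d_4 = 11 + 8p
So 11 + 8p = 43, giving p = 4.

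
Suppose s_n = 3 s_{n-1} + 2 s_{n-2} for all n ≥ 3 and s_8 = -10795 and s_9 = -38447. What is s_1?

Rearranging, s_{n-2} = (s_n - 3 s_{n-1}) / 2.
s_7 = (-38447 - 3(-10795)) / 2 = -6062/2 = -3031
s_6 = (-10795 - 3(-3031)) / 2 = -1702/2 = -851
s_5 = (-3031 - 3(-851)) / 2 = -478/2 = -239
s_4 = (-851 - 3(-239)) / 2 = -134/2 = -67
s_3 = (-239 - 3(-67)) / 2 = -38/2 = -19
s_2 = (-67 - 3(-19)) / 2 = -10/2 = -5
s_1 = (-19 - 3(-5)) / 2 = -4/2 = -2

-2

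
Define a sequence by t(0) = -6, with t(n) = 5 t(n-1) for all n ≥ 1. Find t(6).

t(1) = 5(-6) = -30
t(2) = 5(-30) = -150
t(3) = 5(-150) = -750
t(4) = 5(-750) = -3750
t(5) = 5(-3750) = -18750
t(6) = 5(-18750) = -93750

-93750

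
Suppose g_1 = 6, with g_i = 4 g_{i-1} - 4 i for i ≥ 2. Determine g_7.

g_2 = 4(6) - 8 = 16
g_3 = 4(16) - 12 = 52
g_4 = 4(52) - 16 = 192
g_5 = 4(192) - 20 = 748
g_6 = 4(748) - 24 = 2968
g_7 = 4(2968) - 28 = 11844

11844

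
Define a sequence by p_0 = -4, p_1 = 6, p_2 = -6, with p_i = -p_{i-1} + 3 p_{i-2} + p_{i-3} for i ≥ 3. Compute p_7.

388

p_3 = -(-6) + 3(6) + (-4) = 20
p_4 = -20 + 3(-6) + 6 = -32
p_5 = -(-32) + 3(20) + (-6) = 86
p_6 = -86 + 3(-32) + 20 = -162
p_7 = -(-162) + 3(86) + (-32) = 388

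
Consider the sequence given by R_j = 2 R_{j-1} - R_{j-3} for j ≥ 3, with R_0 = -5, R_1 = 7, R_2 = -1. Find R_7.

R_3 = 2*(-1) - (-5) = 3
R_4 = 2*3 - 7 = -1
R_5 = 2*(-1) - (-1) = -1
R_6 = 2*(-1) - 3 = -5
R_7 = 2*(-5) - (-1) = -9

-9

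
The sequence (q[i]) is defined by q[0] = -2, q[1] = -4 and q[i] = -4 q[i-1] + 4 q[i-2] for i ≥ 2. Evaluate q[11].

q[2] = -4*(-4) + 4*(-2) = 8
q[3] = -4*8 + 4*(-4) = -48
q[4] = -4*(-48) + 4*8 = 224
q[5] = -4*224 + 4*(-48) = -1088
q[6] = -4*(-1088) + 4*224 = 5248
q[7] = -4*5248 + 4*(-1088) = -25344
q[8] = -4*(-25344) + 4*5248 = 122368
q[9] = -4*122368 + 4*(-25344) = -590848
q[10] = -4*(-590848) + 4*122368 = 2852864
q[11] = -4*2852864 + 4*(-590848) = -13774848

-13774848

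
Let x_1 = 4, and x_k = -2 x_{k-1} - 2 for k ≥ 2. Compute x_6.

x_2 = -2·4 - 2 = -10
x_3 = -2·(-10) - 2 = 18
x_4 = -2·18 - 2 = -38
x_5 = -2·(-38) - 2 = 74
x_6 = -2·74 - 2 = -150

-150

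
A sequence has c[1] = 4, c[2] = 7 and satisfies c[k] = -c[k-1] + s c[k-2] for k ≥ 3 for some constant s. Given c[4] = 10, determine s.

c[3] = -7 + 4s
c[4] = 7 + 3s
So 7 + 3s = 10, giving s = 1.

1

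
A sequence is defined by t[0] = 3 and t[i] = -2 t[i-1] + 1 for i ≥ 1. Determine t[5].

t[1] = -2*3 + 1 = -5
t[2] = -2*(-5) + 1 = 11
t[3] = -2*11 + 1 = -21
t[4] = -2*(-21) + 1 = 43
t[5] = -2*43 + 1 = -85

-85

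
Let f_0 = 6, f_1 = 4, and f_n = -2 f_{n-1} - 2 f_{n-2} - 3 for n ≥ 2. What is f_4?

f_2 = -2·4 - 2·6 - 3 = -23
f_3 = -2·(-23) - 2·4 - 3 = 35
f_4 = -2·35 - 2·(-23) - 3 = -27

-27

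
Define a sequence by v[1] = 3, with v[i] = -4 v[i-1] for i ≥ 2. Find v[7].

v[2] = -4·3 = -12
v[3] = -4·(-12) = 48
v[4] = -4·48 = -192
v[5] = -4·(-192) = 768
v[6] = -4·768 = -3072
v[7] = -4·(-3072) = 12288

12288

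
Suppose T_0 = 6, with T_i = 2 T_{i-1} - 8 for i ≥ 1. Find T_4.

-24

T_1 = 2*6 - 8 = 4
T_2 = 2*4 - 8 = 0
T_3 = 2*0 - 8 = -8
T_4 = 2*(-8) - 8 = -24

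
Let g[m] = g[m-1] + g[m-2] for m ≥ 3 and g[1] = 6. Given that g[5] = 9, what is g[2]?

Let g[2] = y.
g[3] = 6 + y
g[4] = 6 + 2y
g[5] = 12 + 3y
So 12 + 3y = 9, giving y = -1.

-1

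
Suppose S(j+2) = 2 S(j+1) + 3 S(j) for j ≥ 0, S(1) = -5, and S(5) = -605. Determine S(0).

-5

Let S(0) = z.
S(2) = -10 + 3z
S(3) = -35 + 6z
S(4) = -100 + 21z
S(5) = -305 + 60z
So -305 + 60z = -605, giving z = -5.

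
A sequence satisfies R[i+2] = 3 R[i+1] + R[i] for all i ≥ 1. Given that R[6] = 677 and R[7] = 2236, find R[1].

Rearranging, R[i-2] = R[i] - 3 R[i-1].
R[5] = 2236 - 3·677 = 205
R[4] = 677 - 3·205 = 62
R[3] = 205 - 3·62 = 19
R[2] = 62 - 3·19 = 5
R[1] = 19 - 3·5 = 4

4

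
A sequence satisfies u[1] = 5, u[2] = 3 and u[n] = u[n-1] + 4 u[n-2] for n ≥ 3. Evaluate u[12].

81347

u[3] = 3 + 4(5) = 23
u[4] = 23 + 4(3) = 35
u[5] = 35 + 4(23) = 127
u[6] = 127 + 4(35) = 267
u[7] = 267 + 4(127) = 775
u[8] = 775 + 4(267) = 1843
u[9] = 1843 + 4(775) = 4943
u[10] = 4943 + 4(1843) = 12315
u[11] = 12315 + 4(4943) = 32087
u[12] = 32087 + 4(12315) = 81347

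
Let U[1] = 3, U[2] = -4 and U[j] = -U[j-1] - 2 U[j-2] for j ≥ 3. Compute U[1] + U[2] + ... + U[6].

U[3] = -(-4) - 2(3) = -2
U[4] = -(-2) - 2(-4) = 10
U[5] = -10 - 2(-2) = -6
U[6] = -(-6) - 2(10) = -14
Sum = 3 + (-4) + (-2) + 10 + (-6) + (-14) = -13

-13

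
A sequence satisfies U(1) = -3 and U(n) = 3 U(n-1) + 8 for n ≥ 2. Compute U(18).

129140159

The fixed point is 8/(1 - 3) = -4, so U(n) + 4 = 3(U(n-1) + 4).
Hence U(n) = 1·3^{n-1} - 4.
U(18) = 1·3^{17} - 4 = 1·129140163 - 4 = 129140159.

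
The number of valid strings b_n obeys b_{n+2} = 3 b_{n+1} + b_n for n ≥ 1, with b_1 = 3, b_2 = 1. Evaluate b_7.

687

b_3 = 3*1 + 3 = 6
b_4 = 3*6 + 1 = 19
b_5 = 3*19 + 6 = 63
b_6 = 3*63 + 19 = 208
b_7 = 3*208 + 63 = 687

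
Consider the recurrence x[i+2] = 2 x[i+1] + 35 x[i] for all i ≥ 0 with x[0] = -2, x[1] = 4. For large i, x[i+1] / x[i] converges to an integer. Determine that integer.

The characteristic equation is r^2 - 2r - 35 = 0, which factors as (r - 7)(r + 5) = 0.
So the roots are 7 and -5. Since |7| > |-5| and the coefficient of 7^i is non-zero, the ratio tends to 7.

7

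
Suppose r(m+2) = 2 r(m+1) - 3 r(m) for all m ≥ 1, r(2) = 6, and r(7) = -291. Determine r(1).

Let r(1) = y.
r(3) = 12 - 3y
r(4) = 6 - 6y
r(5) = -24 - 3y
r(6) = -66 + 12y
r(7) = -60 + 33y
So -60 + 33y = -291, giving y = -7.

-7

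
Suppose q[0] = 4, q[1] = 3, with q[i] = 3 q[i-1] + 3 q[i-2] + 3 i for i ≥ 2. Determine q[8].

q[2] = 3(3) + 3(4) + 6 = 27
q[3] = 3(27) + 3(3) + 9 = 99
q[4] = 3(99) + 3(27) + 12 = 390
q[5] = 3(390) + 3(99) + 15 = 1482
q[6] = 3(1482) + 3(390) + 18 = 5634
q[7] = 3(5634) + 3(1482) + 21 = 21369
q[8] = 3(21369) + 3(5634) + 24 = 81033

81033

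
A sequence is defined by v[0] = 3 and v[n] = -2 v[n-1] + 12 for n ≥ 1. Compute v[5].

36

v[1] = -2·3 + 12 = 6
v[2] = -2·6 + 12 = 0
v[3] = -2·0 + 12 = 12
v[4] = -2·12 + 12 = -12
v[5] = -2·(-12) + 12 = 36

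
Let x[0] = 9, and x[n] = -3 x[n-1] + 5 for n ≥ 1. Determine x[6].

5651

x[1] = -3(9) + 5 = -22
x[2] = -3(-22) + 5 = 71
x[3] = -3(71) + 5 = -208
x[4] = -3(-208) + 5 = 629
x[5] = -3(629) + 5 = -1882
x[6] = -3(-1882) + 5 = 5651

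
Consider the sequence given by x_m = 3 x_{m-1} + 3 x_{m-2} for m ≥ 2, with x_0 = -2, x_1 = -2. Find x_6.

-2322

x_2 = 3*(-2) + 3*(-2) = -12
x_3 = 3*(-12) + 3*(-2) = -42
x_4 = 3*(-42) + 3*(-12) = -162
x_5 = 3*(-162) + 3*(-42) = -612
x_6 = 3*(-612) + 3*(-162) = -2322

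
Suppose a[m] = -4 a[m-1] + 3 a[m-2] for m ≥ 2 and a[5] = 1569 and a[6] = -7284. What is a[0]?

Rearranging, a[m-2] = (a[m] + 4 a[m-1]) / 3.
a[4] = (-7284 + 4·1569) / 3 = -1008/3 = -336
a[3] = (1569 + 4·(-336)) / 3 = 225/3 = 75
a[2] = (-336 + 4·75) / 3 = -36/3 = -12
a[1] = (75 + 4·(-12)) / 3 = 27/3 = 9
a[0] = (-12 + 4·9) / 3 = 24/3 = 8

8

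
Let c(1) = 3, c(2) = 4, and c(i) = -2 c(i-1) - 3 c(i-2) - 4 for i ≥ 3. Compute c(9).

c(3) = -2(4) - 3(3) - 4 = -21
c(4) = -2(-21) - 3(4) - 4 = 26
c(5) = -2(26) - 3(-21) - 4 = 7
c(6) = -2(7) - 3(26) - 4 = -96
c(7) = -2(-96) - 3(7) - 4 = 167
c(8) = -2(167) - 3(-96) - 4 = -50
c(9) = -2(-50) - 3(167) - 4 = -405

-405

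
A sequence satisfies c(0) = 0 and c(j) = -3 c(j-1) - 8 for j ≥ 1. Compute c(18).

The fixed point is -8/(1 + 3) = -2, so c(j) + 2 = -3(c(j-1) + 2).
Hence c(j) = 2·(-3)^j - 2.
c(18) = 2·(-3)^{18} - 2 = 2·387420489 - 2 = 774840976.

774840976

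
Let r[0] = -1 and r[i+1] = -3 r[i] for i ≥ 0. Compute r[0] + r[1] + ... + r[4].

r[1] = -3(-1) = 3
r[2] = -3(3) = -9
r[3] = -3(-9) = 27
r[4] = -3(27) = -81
Sum = (-1) + 3 + (-9) + 27 + (-81) = -61

-61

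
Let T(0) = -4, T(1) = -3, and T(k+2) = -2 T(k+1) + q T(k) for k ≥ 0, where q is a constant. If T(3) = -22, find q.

T(2) = 6 - 4q
T(3) = -12 + 5q
So -12 + 5q = -22, giving q = -2.

-2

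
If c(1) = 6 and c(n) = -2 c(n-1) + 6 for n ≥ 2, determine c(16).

-131070

The fixed point is 6/(1 + 2) = 2, so c(n) - 2 = -2(c(n-1) - 2).
Hence c(n) = 4·(-2)^{n-1} + 2.
c(16) = 4·(-2)^{15} + 2 = 4·-32768 + 2 = -131070.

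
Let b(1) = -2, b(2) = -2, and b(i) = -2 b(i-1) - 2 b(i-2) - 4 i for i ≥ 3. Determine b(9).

-12

b(3) = -2(-2) - 2(-2) - 12 = -4
b(4) = -2(-4) - 2(-2) - 16 = -4
b(5) = -2(-4) - 2(-4) - 20 = -4
b(6) = -2(-4) - 2(-4) - 24 = -8
b(7) = -2(-8) - 2(-4) - 28 = -4
b(8) = -2(-4) - 2(-8) - 32 = -8
b(9) = -2(-8) - 2(-4) - 36 = -12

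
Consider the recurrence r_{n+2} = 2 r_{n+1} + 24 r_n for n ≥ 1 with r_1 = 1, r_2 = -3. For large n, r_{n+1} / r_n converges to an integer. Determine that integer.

The characteristic equation is r^2 - 2r - 24 = 0, which factors as (r - 6)(r + 4) = 0.
So the roots are 6 and -4. Since |6| > |-4| and the coefficient of 6^n is non-zero, the ratio tends to 6.

6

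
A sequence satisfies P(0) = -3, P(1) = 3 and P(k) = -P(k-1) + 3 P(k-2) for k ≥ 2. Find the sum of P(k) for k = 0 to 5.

P(2) = -3 + 3*(-3) = -12
P(3) = -(-12) + 3*3 = 21
P(4) = -21 + 3*(-12) = -57
P(5) = -(-57) + 3*21 = 120
Sum = (-3) + 3 + (-12) + 21 + (-57) + 120 = 72

72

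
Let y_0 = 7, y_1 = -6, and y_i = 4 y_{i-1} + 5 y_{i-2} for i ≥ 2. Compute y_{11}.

8138014

y_2 = 4(-6) + 5(7) = 11
y_3 = 4(11) + 5(-6) = 14
y_4 = 4(14) + 5(11) = 111
y_5 = 4(111) + 5(14) = 514
y_6 = 4(514) + 5(111) = 2611
y_7 = 4(2611) + 5(514) = 13014
y_8 = 4(13014) + 5(2611) = 65111
y_9 = 4(65111) + 5(13014) = 325514
y_{10} = 4(325514) + 5(65111) = 1627611
y_{11} = 4(1627611) + 5(325514) = 8138014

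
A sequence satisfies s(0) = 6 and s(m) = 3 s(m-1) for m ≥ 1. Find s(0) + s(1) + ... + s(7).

s(1) = 3(6) = 18
s(2) = 3(18) = 54
s(3) = 3(54) = 162
s(4) = 3(162) = 486
s(5) = 3(486) = 1458
s(6) = 3(1458) = 4374
s(7) = 3(4374) = 13122
Sum = 6 + 18 + 54 + 162 + 486 + 1458 + 4374 + 13122 = 19680

19680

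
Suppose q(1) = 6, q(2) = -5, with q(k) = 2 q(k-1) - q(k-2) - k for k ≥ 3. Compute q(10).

q(3) = 2·(-5) - 6 - 3 = -19
q(4) = 2·(-19) - (-5) - 4 = -37
q(5) = 2·(-37) - (-19) - 5 = -60
q(6) = 2·(-60) - (-37) - 6 = -89
q(7) = 2·(-89) - (-60) - 7 = -125
q(8) = 2·(-125) - (-89) - 8 = -169
q(9) = 2·(-169) - (-125) - 9 = -222
q(10) = 2·(-222) - (-169) - 10 = -285

-285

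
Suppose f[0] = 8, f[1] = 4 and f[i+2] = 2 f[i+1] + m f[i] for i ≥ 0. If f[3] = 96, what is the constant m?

4

f[2] = 8 + 8m
f[3] = 16 + 20m
So 16 + 20m = 96, giving m = 4.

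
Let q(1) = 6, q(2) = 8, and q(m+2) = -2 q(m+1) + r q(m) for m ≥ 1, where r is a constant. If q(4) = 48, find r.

-4

q(3) = -16 + 6r
q(4) = 32 - 4r
So 32 - 4r = 48, giving r = -4.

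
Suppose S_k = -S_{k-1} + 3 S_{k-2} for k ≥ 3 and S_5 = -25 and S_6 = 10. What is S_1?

-5

Rearranging, S_{k-2} = (S_k + S_{k-1}) / 3.
S_4 = (10 + (-25)) / 3 = -15/3 = -5
S_3 = (-25 + (-5)) / 3 = -30/3 = -10
S_2 = (-5 + (-10)) / 3 = -15/3 = -5
S_1 = (-10 + (-5)) / 3 = -15/3 = -5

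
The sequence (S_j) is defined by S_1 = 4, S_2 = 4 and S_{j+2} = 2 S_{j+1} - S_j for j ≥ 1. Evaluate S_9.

S_3 = 2*4 - 4 = 4
S_4 = 2*4 - 4 = 4
S_5 = 2*4 - 4 = 4
S_6 = 2*4 - 4 = 4
S_7 = 2*4 - 4 = 4
S_8 = 2*4 - 4 = 4
S_9 = 2*4 - 4 = 4

4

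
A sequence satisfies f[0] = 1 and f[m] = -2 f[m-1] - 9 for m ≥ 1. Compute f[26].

268435453

The fixed point is -9/(1 + 2) = -3, so f[m] + 3 = -2(f[m-1] + 3).
Hence f[m] = 4·(-2)^m - 3.
f[26] = 4·(-2)^{26} - 3 = 4·67108864 - 3 = 268435453.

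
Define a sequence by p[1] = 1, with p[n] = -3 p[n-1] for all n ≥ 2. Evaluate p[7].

p[2] = -3·1 = -3
p[3] = -3·(-3) = 9
p[4] = -3·9 = -27
p[5] = -3·(-27) = 81
p[6] = -3·81 = -243
p[7] = -3·(-243) = 729

729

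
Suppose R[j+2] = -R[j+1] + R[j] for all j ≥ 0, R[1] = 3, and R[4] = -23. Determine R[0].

Let R[0] = y.
R[2] = -3 + y
R[3] = 6 - y
R[4] = -9 + 2y
So -9 + 2y = -23, giving y = -7.

-7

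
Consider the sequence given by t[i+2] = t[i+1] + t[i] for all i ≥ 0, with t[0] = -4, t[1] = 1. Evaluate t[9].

-50

t[2] = 1 + (-4) = -3
t[3] = (-3) + 1 = -2
t[4] = (-2) + (-3) = -5
t[5] = (-5) + (-2) = -7
t[6] = (-7) + (-5) = -12
t[7] = (-12) + (-7) = -19
t[8] = (-19) + (-12) = -31
t[9] = (-31) + (-19) = -50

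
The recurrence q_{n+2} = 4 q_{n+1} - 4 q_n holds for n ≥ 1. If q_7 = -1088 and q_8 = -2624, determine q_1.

4

Rearranging, q_{n-2} = (q_n - 4 q_{n-1}) / -4.
q_6 = (-2624 - 4*(-1088)) / -4 = 1728/-4 = -432
q_5 = (-1088 - 4*(-432)) / -4 = 640/-4 = -160
q_4 = (-432 - 4*(-160)) / -4 = 208/-4 = -52
q_3 = (-160 - 4*(-52)) / -4 = 48/-4 = -12
q_2 = (-52 - 4*(-12)) / -4 = -4/-4 = 1
q_1 = (-12 - 4*1) / -4 = -16/-4 = 4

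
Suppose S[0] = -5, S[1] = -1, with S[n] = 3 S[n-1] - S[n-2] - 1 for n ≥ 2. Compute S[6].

43

S[2] = 3*(-1) - (-5) - 1 = 1
S[3] = 3*1 - (-1) - 1 = 3
S[4] = 3*3 - 1 - 1 = 7
S[5] = 3*7 - 3 - 1 = 17
S[6] = 3*17 - 7 - 1 = 43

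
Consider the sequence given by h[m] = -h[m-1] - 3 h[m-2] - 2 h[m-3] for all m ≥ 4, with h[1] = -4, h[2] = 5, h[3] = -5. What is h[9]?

75

h[4] = -(-5) - 3*5 - 2*(-4) = -2
h[5] = -(-2) - 3*(-5) - 2*5 = 7
h[6] = -7 - 3*(-2) - 2*(-5) = 9
h[7] = -9 - 3*7 - 2*(-2) = -26
h[8] = -(-26) - 3*9 - 2*7 = -15
h[9] = -(-15) - 3*(-26) - 2*9 = 75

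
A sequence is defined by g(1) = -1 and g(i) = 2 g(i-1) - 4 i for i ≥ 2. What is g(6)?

-384

g(2) = 2*(-1) - 8 = -10
g(3) = 2*(-10) - 12 = -32
g(4) = 2*(-32) - 16 = -80
g(5) = 2*(-80) - 20 = -180
g(6) = 2*(-180) - 24 = -384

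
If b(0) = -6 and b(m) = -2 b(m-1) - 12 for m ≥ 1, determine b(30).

-2147483652

The fixed point is -12/(1 + 2) = -4, so b(m) + 4 = -2(b(m-1) + 4).
Hence b(m) = -2·(-2)^m - 4.
b(30) = -2·(-2)^{30} - 4 = -2·1073741824 - 4 = -2147483652.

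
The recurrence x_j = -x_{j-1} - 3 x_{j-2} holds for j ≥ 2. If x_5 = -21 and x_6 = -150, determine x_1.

9

Rearranging, x_{j-2} = (x_j + x_{j-1}) / -3.
x_4 = (-150 + (-21)) / -3 = -171/-3 = 57
x_3 = (-21 + 57) / -3 = 36/-3 = -12
x_2 = (57 + (-12)) / -3 = 45/-3 = -15
x_1 = (-12 + (-15)) / -3 = -27/-3 = 9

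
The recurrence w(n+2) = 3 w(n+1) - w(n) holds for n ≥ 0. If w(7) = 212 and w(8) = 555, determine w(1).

Rearranging, w(n-2) = -(w(n) - 3 w(n-1)).
w(6) = -(555 - 3*212) = 81
w(5) = -(212 - 3*81) = 31
w(4) = -(81 - 3*31) = 12
w(3) = -(31 - 3*12) = 5
w(2) = -(12 - 3*5) = 3
w(1) = -(5 - 3*3) = 4

4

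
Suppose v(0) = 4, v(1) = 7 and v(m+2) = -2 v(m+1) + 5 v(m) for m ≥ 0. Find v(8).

-4836

v(2) = -2*7 + 5*4 = 6
v(3) = -2*6 + 5*7 = 23
v(4) = -2*23 + 5*6 = -16
v(5) = -2*(-16) + 5*23 = 147
v(6) = -2*147 + 5*(-16) = -374
v(7) = -2*(-374) + 5*147 = 1483
v(8) = -2*1483 + 5*(-374) = -4836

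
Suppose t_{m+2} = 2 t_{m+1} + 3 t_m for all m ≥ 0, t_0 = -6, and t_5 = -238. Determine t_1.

Let t_1 = w.
t_2 = -18 + 2w
t_3 = -36 + 7w
t_4 = -126 + 20w
t_5 = -360 + 61w
So -360 + 61w = -238, giving w = 2.

2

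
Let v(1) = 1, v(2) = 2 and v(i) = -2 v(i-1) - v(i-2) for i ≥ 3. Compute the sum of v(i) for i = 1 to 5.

-5

v(3) = -2*2 - 1 = -5
v(4) = -2*(-5) - 2 = 8
v(5) = -2*8 - (-5) = -11
Sum = 1 + 2 + (-5) + 8 + (-11) = -5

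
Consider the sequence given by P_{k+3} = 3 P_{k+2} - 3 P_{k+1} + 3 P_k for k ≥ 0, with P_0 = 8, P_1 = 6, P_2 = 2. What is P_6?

P_3 = 3·2 - 3·6 + 3·8 = 12
P_4 = 3·12 - 3·2 + 3·6 = 48
P_5 = 3·48 - 3·12 + 3·2 = 114
P_6 = 3·114 - 3·48 + 3·12 = 234

234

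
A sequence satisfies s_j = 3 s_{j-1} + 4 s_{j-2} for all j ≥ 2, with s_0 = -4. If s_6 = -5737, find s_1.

Let s_1 = y.
s_2 = -16 + 3y
s_3 = -48 + 13y
s_4 = -208 + 51y
s_5 = -816 + 205y
s_6 = -3280 + 819y
So -3280 + 819y = -5737, giving y = -3.

-3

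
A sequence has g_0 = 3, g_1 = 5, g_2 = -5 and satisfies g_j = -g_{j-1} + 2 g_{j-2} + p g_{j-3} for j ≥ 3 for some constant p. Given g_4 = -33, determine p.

-4

g_3 = 15 + 3p
g_4 = -25 + 2p
So -25 + 2p = -33, giving p = -4.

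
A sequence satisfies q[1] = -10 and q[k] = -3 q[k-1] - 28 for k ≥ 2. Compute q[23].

-94143178834

The fixed point is -28/(1 + 3) = -7, so q[k] + 7 = -3(q[k-1] + 7).
Hence q[k] = -3·(-3)^{k-1} - 7.
q[23] = -3·(-3)^{22} - 7 = -3·31381059609 - 7 = -94143178834.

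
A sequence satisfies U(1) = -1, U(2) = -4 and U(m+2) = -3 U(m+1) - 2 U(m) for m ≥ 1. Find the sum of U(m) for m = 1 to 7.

U(3) = -3(-4) - 2(-1) = 14
U(4) = -3(14) - 2(-4) = -34
U(5) = -3(-34) - 2(14) = 74
U(6) = -3(74) - 2(-34) = -154
U(7) = -3(-154) - 2(74) = 314
Sum = (-1) + (-4) + 14 + (-34) + 74 + (-154) + 314 = 209

209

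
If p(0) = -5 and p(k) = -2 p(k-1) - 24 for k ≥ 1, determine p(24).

The fixed point is -24/(1 + 2) = -8, so p(k) + 8 = -2(p(k-1) + 8).
Hence p(k) = 3·(-2)^k - 8.
p(24) = 3·(-2)^{24} - 8 = 3·16777216 - 8 = 50331640.

50331640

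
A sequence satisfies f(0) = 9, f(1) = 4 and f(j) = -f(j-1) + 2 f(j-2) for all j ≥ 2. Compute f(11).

-3406

f(2) = -4 + 2·9 = 14
f(3) = -14 + 2·4 = -6
f(4) = -(-6) + 2·14 = 34
f(5) = -34 + 2·(-6) = -46
f(6) = -(-46) + 2·34 = 114
f(7) = -114 + 2·(-46) = -206
f(8) = -(-206) + 2·114 = 434
f(9) = -434 + 2·(-206) = -846
f(10) = -(-846) + 2·434 = 1714
f(11) = -1714 + 2·(-846) = -3406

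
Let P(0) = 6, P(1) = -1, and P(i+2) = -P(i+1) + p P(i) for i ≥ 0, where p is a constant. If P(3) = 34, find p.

P(2) = 1 + 6p
P(3) = -1 - 7p
So -1 - 7p = 34, giving p = -5.

-5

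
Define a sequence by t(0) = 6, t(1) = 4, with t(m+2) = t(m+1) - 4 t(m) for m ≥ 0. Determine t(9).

2172

t(2) = 4 - 4(6) = -20
t(3) = (-20) - 4(4) = -36
t(4) = (-36) - 4(-20) = 44
t(5) = 44 - 4(-36) = 188
t(6) = 188 - 4(44) = 12
t(7) = 12 - 4(188) = -740
t(8) = (-740) - 4(12) = -788
t(9) = (-788) - 4(-740) = 2172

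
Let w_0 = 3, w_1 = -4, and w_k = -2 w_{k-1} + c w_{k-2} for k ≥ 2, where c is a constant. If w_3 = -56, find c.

w_2 = 8 + 3c
w_3 = -16 - 10c
So -16 - 10c = -56, giving c = 4.

4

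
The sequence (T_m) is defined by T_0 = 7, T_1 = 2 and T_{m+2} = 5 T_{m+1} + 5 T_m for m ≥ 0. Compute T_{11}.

329146875

T_2 = 5(2) + 5(7) = 45
T_3 = 5(45) + 5(2) = 235
T_4 = 5(235) + 5(45) = 1400
T_5 = 5(1400) + 5(235) = 8175
T_6 = 5(8175) + 5(1400) = 47875
T_7 = 5(47875) + 5(8175) = 280250
T_8 = 5(280250) + 5(47875) = 1640625
T_9 = 5(1640625) + 5(280250) = 9604375
T_{10} = 5(9604375) + 5(1640625) = 56225000
T_{11} = 5(56225000) + 5(9604375) = 329146875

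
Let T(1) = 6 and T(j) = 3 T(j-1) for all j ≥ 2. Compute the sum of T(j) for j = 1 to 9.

T(2) = 3(6) = 18
T(3) = 3(18) = 54
T(4) = 3(54) = 162
T(5) = 3(162) = 486
T(6) = 3(486) = 1458
T(7) = 3(1458) = 4374
T(8) = 3(4374) = 13122
T(9) = 3(13122) = 39366
Sum = 6 + 18 + 54 + 162 + 486 + 1458 + 4374 + 13122 + 39366 = 59046

59046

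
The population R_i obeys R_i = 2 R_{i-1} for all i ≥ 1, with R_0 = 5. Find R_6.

R_1 = 2(5) = 10
R_2 = 2(10) = 20
R_3 = 2(20) = 40
R_4 = 2(40) = 80
R_5 = 2(80) = 160
R_6 = 2(160) = 320

320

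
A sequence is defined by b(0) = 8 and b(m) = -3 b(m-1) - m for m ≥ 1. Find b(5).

-1991

b(1) = -3(8) - 1 = -25
b(2) = -3(-25) - 2 = 73
b(3) = -3(73) - 3 = -222
b(4) = -3(-222) - 4 = 662
b(5) = -3(662) - 5 = -1991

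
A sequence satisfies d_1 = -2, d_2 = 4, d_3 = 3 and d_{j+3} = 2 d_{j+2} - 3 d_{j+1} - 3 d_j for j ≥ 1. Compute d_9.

d_4 = 2*3 - 3*4 - 3*(-2) = 0
d_5 = 2*0 - 3*3 - 3*4 = -21
d_6 = 2*(-21) - 3*0 - 3*3 = -51
d_7 = 2*(-51) - 3*(-21) - 3*0 = -39
d_8 = 2*(-39) - 3*(-51) - 3*(-21) = 138
d_9 = 2*138 - 3*(-39) - 3*(-51) = 546

546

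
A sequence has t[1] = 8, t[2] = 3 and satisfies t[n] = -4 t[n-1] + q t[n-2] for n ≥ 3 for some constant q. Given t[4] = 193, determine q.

t[3] = -12 + 8q
t[4] = 48 - 29q
So 48 - 29q = 193, giving q = -5.

-5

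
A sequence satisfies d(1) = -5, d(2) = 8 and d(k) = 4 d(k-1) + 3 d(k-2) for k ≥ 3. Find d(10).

d(3) = 4·8 + 3·(-5) = 17
d(4) = 4·17 + 3·8 = 92
d(5) = 4·92 + 3·17 = 419
d(6) = 4·419 + 3·92 = 1952
d(7) = 4·1952 + 3·419 = 9065
d(8) = 4·9065 + 3·1952 = 42116
d(9) = 4·42116 + 3·9065 = 195659
d(10) = 4·195659 + 3·42116 = 908984

908984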